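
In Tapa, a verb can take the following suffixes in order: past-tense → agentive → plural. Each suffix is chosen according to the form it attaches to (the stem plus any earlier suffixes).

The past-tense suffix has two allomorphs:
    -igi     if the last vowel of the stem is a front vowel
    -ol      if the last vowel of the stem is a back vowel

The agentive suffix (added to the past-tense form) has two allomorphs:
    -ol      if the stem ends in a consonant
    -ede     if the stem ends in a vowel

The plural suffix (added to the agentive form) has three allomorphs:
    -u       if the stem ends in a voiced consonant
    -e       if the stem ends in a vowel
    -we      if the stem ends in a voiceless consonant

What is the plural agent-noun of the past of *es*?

The last vowel of *es* is /e/, which is a front vowel, so the past-tense suffix is -igi, giving *esigi*.
The past-tense form *esigi* — final sound /i/ (a vowel) → -ede → *esigiede*.
Since the final sound of the agentive form *esigiede* is /e/ (a vowel), it takes -e, giving *esigiedee*.

esigiedee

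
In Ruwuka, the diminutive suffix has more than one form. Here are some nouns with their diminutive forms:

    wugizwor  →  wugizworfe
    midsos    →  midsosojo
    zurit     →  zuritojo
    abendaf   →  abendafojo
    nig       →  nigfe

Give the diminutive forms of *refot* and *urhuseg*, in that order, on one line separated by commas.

The suffix is conditioned by the final consonant: -ojo when the stem ends in a voiceless consonant (*midsos*, *zurit*, *abendaf*); -fe when the stem ends in a voiced consonant (*wugizwor*, *nig*).
Since the final consonant of *refot* is /t/ (voiceless), it takes -ojo, giving *refotojo*.
Since the final consonant of *urhuseg* is /g/ (voiced), it takes -fe, giving *urhusegfe*.

refotojo, urhusegfe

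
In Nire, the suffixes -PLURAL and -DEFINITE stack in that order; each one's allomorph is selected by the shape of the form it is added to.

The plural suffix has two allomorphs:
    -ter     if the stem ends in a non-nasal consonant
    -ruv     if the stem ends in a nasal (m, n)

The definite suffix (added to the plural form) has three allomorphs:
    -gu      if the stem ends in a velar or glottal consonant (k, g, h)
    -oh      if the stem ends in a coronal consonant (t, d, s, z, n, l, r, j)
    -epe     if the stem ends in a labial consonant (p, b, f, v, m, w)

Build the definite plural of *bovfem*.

*bovfem*: final consonant = /m/, a nasal → -ruv → *bovfemruv*.
The plural form *bovfemruv* — final consonant /v/ (labial) → -epe → *bovfemruvepe*.

bovfemruvepe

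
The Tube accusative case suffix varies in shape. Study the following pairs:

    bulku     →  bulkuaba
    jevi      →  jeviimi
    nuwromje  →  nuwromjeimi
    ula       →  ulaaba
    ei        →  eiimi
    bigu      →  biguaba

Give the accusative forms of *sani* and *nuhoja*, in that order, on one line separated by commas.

The suffix is conditioned by the last vowel: -imi when the last vowel of the stem is a front vowel (*jevi*, *nuwromje*, *ei*); -aba when the last vowel of the stem is a back vowel (*bulku*, *ula*, *bigu*).
Since the last vowel of *sani* is /i/ (a front vowel), it takes -imi, giving *saniimi*.
*nuhoja* — last vowel /a/ (a back vowel) → -aba → *nuhojaaba*.

saniimi, nuhojaaba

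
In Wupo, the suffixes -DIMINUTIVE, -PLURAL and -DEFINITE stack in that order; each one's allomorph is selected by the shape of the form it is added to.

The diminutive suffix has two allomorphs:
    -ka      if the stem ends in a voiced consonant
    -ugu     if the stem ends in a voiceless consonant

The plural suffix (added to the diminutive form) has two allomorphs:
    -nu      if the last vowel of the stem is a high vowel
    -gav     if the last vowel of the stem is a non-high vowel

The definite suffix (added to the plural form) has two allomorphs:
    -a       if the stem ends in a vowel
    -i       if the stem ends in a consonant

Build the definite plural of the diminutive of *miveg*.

mivegkagavi

*miveg* — final consonant /g/ (voiced) → -ka → *mivegka*.
The diminutive form *mivegka* — last vowel /a/ (a non-high vowel) → -gav → *mivegkagav*.
The plural form *mivegkagav*: final sound = /v/, a consonant → -i → *mivegkagavi*.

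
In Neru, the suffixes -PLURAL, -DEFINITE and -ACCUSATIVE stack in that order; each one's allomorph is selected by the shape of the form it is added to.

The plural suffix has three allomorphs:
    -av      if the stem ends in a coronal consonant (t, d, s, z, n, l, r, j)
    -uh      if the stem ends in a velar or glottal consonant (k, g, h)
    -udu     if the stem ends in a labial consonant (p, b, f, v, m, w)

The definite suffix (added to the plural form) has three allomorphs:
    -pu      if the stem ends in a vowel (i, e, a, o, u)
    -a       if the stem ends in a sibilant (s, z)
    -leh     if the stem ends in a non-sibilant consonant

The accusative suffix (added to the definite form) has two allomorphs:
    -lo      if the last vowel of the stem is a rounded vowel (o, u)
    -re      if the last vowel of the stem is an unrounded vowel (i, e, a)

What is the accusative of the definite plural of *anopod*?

The final consonant of *anopod* is /d/, which is coronal, so the plural suffix is -av, giving *anopodav*.
The final sound of the plural form *anopodav* is /v/, which is a non-sibilant consonant, so the definite suffix is -leh, giving *anopodavleh*.
The definite form *anopodavleh* — last vowel /e/ (an unrounded vowel) → -re → *anopodavlehre*.

anopodavlehre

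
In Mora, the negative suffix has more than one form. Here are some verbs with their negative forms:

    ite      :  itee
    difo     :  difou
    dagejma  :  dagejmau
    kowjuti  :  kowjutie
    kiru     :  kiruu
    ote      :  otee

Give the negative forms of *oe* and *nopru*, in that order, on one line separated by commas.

The alternation tracks the last vowel of the stem — -e when the last vowel of the stem is a front vowel (*ite*, *kowjuti*, *ote*); -u when the last vowel of the stem is a back vowel (*difo*, *dagejma*, *kiru*).
*oe*: last vowel = /e/, a front vowel → -e → *oee*.
Since the last vowel of *nopru* is /u/ (a back vowel), it takes -u, giving *nopruu*.

oee, nopruu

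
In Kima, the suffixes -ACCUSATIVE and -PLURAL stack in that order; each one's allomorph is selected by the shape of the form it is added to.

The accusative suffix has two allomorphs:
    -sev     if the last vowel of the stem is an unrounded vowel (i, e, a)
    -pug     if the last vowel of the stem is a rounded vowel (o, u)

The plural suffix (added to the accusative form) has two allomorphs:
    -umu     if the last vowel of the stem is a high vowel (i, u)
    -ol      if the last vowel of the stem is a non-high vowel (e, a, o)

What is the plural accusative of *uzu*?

uzupugumu

The last vowel of *uzu* is /u/, which is a rounded vowel, so the accusative suffix is -pug, giving *uzupug*.
The accusative form *uzupug*: last vowel = /u/, a high vowel → -umu → *uzupugumu*.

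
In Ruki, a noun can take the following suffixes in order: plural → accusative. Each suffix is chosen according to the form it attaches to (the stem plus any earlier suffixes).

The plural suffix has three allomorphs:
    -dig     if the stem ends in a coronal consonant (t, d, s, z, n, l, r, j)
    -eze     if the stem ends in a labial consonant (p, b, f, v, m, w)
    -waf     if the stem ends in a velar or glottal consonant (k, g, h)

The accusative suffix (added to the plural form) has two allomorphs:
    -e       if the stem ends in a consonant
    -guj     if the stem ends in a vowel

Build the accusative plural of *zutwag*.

zutwagwafe

Since the final consonant of *zutwag* is /g/ (velar/glottal), it takes -waf, giving *zutwagwaf*.
Since the final sound of the plural form *zutwagwaf* is /f/ (a consonant), it takes -e, giving *zutwagwafe*.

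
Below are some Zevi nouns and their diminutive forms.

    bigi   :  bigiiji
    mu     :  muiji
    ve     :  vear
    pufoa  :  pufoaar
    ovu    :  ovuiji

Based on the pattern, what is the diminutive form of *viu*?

viuiji

The pattern is height harmony: -iji when the last vowel of the stem is a high vowel (*bigi*, *mu*, *ovu*); -ar when the last vowel of the stem is a non-high vowel (*ve*, *pufoa*).
The last vowel of *viu* is /u/, which is a high vowel, so the suffix is -iji, giving *viuiji*.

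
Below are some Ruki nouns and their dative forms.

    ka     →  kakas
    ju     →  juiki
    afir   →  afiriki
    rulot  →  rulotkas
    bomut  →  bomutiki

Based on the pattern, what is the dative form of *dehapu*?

dehapuiki

The suffix is conditioned by the last vowel: -iki when the last vowel of the stem is a high vowel (*ju*, *afir*, *bomut*); -kas when the last vowel of the stem is a non-high vowel (*ka*, *rulot*).
*dehapu* — last vowel /u/ (a high vowel) → -iki → *dehapuiki*.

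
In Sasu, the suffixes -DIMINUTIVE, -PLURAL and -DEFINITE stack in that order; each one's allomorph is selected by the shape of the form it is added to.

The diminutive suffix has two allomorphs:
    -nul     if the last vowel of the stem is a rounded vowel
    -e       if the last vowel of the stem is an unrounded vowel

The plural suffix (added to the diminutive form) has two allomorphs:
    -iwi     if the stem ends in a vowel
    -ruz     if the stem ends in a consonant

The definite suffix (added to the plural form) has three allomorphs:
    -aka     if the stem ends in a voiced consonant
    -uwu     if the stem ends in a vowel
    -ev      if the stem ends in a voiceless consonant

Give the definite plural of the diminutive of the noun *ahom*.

ahomnulruzaka

Since the last vowel of *ahom* is /o/ (a rounded vowel), it takes -nul, giving *ahomnul*.
The diminutive form *ahomnul* — final sound /l/ (a consonant) → -ruz → *ahomnulruz*.
The final sound of the plural form *ahomnulruz* is /z/, which is a voiced consonant, so the definite suffix is -aka, giving *ahomnulruzaka*.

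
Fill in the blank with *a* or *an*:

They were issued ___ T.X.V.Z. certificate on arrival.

a

The indefinite article is chosen by the initial *sound* of the following word, not its spelling.
The initialism *T.X.V.Z.* is read letter by letter; the first letter, T, is pronounced /tiː/, which begins with a consonant sound.
So the article is *a*: They were issued a T.X.V.Z. certificate on arrival.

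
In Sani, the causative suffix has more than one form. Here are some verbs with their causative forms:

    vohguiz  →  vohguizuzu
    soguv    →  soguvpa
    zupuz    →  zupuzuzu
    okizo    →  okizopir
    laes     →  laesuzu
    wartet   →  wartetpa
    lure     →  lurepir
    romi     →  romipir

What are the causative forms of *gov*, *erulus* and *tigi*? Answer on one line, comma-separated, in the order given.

Looking at the final sound of each stem: -uzu when the stem ends in a sibilant (*vohguiz*, *zupuz*, *laes*); -pa when the stem ends in a non-sibilant consonant (*soguv*, *wartet*); -pir when the stem ends in a vowel (*okizo*, *lure*, *romi*).
*gov* — final sound /v/ (a non-sibilant consonant) → -pa → *govpa*.
The final sound of *erulus* is /s/, which is a sibilant, so the suffix is -uzu, giving *erulusuzu*.
Since the final sound of *tigi* is /i/ (a vowel), it takes -pir, giving *tigipir*.

govpa, erulusuzu, tigipir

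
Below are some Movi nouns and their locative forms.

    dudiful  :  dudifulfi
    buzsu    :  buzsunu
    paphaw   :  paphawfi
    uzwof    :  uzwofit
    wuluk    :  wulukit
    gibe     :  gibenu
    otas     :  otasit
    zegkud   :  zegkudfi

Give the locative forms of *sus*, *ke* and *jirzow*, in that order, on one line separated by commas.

susit, kenu, jirzowfi

The suffix is conditioned by the final sound: -it when the stem ends in a voiceless consonant (*uzwof*, *wuluk*, *otas*); -fi when the stem ends in a voiced consonant (*dudiful*, *paphaw*, *zegkud*); -nu when the stem ends in a vowel (*buzsu*, *gibe*).
The final sound of *sus* is /s/, which is a voiceless consonant, so the suffix is -it, giving *susit*.
The final sound of *ke* is /e/, which is a vowel, so the suffix is -nu, giving *kenu*.
Since the final sound of *jirzow* is /w/ (a voiced consonant), it takes -fi, giving *jirzowfi*.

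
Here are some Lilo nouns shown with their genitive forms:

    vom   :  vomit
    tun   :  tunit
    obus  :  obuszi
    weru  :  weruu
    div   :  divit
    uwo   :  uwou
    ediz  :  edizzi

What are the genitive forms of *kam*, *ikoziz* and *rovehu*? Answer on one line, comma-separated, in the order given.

kamit, ikozizzi, rovehuu

The alternation tracks the final sound of the stem — -zi when the stem ends in a sibilant (*obus*, *ediz*); -it when the stem ends in a non-sibilant consonant (*vom*, *tun*, *div*); -u when the stem ends in a vowel (*weru*, *uwo*).
The final sound of *kam* is /m/, which is a non-sibilant consonant, so the suffix is -it, giving *kamit*.
Since the final sound of *ikoziz* is /z/ (a sibilant), it takes -zi, giving *ikozizzi*.
*rovehu* — final sound /u/ (a vowel) → -u → *rovehuu*.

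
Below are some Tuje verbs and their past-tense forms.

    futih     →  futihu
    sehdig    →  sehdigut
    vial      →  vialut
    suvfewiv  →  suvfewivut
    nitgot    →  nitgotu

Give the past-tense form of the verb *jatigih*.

jatigihu

The pattern is voicing of the final consonant: -u when the stem ends in a voiceless consonant (*futih*, *nitgot*); -ut when the stem ends in a voiced consonant (*sehdig*, *vial*, *suvfewiv*).
*jatigih* — final consonant /h/ (voiceless) → -u → *jatigihu*.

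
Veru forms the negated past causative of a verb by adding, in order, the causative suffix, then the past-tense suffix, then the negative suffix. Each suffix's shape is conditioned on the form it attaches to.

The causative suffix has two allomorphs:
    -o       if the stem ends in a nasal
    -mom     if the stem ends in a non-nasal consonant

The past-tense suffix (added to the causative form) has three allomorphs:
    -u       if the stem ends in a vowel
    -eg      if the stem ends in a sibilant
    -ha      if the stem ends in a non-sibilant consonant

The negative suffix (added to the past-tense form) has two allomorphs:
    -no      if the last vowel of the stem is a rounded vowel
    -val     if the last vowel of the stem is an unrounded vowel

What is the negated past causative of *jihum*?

*jihum*: final consonant = /m/, a nasal → -o → *jihumo*.
The final sound of the causative form *jihumo* is /o/, which is a vowel, so the past-tense suffix is -u, giving *jihumou*.
The last vowel of the past-tense form *jihumou* is /u/, which is a rounded vowel, so the negative suffix is -no, giving *jihumouno*.

jihumouno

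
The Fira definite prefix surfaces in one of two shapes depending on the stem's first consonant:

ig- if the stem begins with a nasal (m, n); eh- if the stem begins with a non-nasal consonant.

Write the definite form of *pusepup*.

ehpusepup

Since the first consonant of *pusepup* is /p/ (non-nasal), it takes eh-, giving *ehpusepup*.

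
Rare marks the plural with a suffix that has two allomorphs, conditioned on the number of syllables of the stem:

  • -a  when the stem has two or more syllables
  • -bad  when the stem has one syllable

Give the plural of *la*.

labad

*la* has one syllable, so the suffix is -bad, giving *labad*.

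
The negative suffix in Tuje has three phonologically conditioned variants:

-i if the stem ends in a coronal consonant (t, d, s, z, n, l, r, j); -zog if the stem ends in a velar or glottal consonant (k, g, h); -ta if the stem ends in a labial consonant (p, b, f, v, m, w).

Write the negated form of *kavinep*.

Since the final consonant of *kavinep* is /p/ (labial), it takes -ta, giving *kavinepta*.

kavinepta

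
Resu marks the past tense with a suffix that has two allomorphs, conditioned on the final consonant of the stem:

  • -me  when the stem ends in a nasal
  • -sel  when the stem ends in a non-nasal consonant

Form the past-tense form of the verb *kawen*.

kawenme

The final consonant of *kawen* is /n/, which is a nasal, so the suffix is -me, giving *kawenme*.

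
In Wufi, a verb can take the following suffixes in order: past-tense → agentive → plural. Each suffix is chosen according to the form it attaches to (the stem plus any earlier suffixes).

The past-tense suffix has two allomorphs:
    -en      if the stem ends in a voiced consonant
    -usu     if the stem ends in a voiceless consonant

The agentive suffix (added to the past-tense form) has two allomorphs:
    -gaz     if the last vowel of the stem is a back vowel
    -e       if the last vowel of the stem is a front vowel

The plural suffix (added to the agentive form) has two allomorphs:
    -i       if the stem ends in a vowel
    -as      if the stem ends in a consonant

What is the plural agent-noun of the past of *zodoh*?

*zodoh* — final consonant /h/ (voiceless) → -usu → *zodohusu*.
Since the last vowel of the past-tense form *zodohusu* is /u/ (a back vowel), it takes -gaz, giving *zodohusugaz*.
Since the final sound of the agentive form *zodohusugaz* is /z/ (a consonant), it takes -as, giving *zodohusugazas*.

zodohusugazas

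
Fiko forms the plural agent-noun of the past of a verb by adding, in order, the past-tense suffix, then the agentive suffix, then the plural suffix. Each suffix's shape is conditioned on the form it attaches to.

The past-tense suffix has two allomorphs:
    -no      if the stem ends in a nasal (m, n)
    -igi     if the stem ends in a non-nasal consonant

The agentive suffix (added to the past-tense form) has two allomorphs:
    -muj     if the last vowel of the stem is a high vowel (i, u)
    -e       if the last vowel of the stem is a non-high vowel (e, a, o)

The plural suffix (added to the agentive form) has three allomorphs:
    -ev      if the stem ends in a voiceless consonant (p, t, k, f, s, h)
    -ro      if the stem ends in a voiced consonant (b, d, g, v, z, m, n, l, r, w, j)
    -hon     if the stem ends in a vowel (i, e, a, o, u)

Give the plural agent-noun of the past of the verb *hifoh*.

hifohigimujro

The final consonant of *hifoh* is /h/, which is non-nasal, so the past-tense suffix is -igi, giving *hifohigi*.
The past-tense form *hifohigi*: last vowel = /i/, a high vowel → -muj → *hifohigimuj*.
The agentive form *hifohigimuj* — final sound /j/ (a voiced consonant) → -ro → *hifohigimujro*.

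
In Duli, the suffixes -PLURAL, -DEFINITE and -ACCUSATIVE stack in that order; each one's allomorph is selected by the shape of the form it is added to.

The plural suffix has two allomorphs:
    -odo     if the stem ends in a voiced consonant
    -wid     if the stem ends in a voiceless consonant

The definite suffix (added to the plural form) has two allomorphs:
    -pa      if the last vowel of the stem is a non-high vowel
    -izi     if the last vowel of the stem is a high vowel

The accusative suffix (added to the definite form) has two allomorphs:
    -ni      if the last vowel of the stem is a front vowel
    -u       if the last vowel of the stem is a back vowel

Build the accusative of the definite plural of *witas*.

Since the final consonant of *witas* is /s/ (voiceless), it takes -wid, giving *witaswid*.
The plural form *witaswid* — last vowel /i/ (a high vowel) → -izi → *witaswidizi*.
Since the last vowel of the definite form *witaswidizi* is /i/ (a front vowel), it takes -ni, giving *witaswidizini*.

witaswidizini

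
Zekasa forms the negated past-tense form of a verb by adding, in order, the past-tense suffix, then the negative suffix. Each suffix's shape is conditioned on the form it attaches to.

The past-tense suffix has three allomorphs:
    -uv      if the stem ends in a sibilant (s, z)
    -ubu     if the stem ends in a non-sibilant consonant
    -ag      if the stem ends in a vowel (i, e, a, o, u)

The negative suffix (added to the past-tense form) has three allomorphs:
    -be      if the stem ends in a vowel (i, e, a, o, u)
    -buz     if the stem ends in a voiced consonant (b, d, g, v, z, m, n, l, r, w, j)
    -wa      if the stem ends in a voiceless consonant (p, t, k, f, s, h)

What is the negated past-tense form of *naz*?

*naz*: final sound = /z/, a sibilant → -uv → *nazuv*.
The past-tense form *nazuv* — final sound /v/ (a voiced consonant) → -buz → *nazuvbuz*.

nazuvbuz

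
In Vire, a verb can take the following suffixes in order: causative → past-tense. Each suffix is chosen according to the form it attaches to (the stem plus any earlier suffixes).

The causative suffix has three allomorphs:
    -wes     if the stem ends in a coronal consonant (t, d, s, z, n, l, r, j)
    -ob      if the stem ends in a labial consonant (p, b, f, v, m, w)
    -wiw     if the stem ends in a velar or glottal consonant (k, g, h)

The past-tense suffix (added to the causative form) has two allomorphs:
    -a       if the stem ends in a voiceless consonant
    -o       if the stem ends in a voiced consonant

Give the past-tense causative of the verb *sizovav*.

sizovavobo

*sizovav* — final consonant /v/ (labial) → -ob → *sizovavob*.
The causative form *sizovavob*: final consonant = /b/, voiced → -o → *sizovavobo*.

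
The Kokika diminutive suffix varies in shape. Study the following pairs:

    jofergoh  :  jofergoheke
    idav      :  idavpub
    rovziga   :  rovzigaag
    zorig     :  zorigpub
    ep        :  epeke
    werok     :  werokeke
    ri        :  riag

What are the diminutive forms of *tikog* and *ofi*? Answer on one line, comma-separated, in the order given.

The pattern is voicing of the final sound: -eke when the stem ends in a voiceless consonant (*jofergoh*, *ep*, *werok*); -pub when the stem ends in a voiced consonant (*idav*, *zorig*); -ag when the stem ends in a vowel (*rovziga*, *ri*).
*tikog* — final sound /g/ (a voiced consonant) → -pub → *tikogpub*.
*ofi* — final sound /i/ (a vowel) → -ag → *ofiag*.

tikogpub, ofiag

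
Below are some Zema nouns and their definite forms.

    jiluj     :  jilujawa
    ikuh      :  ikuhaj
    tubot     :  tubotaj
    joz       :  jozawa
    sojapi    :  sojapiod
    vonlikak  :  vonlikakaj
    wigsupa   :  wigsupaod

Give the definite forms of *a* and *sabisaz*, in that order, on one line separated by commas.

aod, sabisazawa

The suffix is conditioned by the final sound: -aj when the stem ends in a voiceless consonant (*ikuh*, *tubot*, *vonlikak*); -awa when the stem ends in a voiced consonant (*jiluj*, *joz*); -od when the stem ends in a vowel (*sojapi*, *wigsupa*).
*a*: final sound = /a/, a vowel → -od → *aod*.
*sabisaz*: final sound = /z/, a voiced consonant → -awa → *sabisazawa*.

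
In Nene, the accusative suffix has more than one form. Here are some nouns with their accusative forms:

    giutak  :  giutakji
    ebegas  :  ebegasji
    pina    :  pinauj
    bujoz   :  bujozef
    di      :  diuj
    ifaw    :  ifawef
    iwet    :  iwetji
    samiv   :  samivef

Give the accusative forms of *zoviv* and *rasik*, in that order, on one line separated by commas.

zovivef, rasikji

The pattern is voicing of the final sound: -ji when the stem ends in a voiceless consonant (*giutak*, *ebegas*, *iwet*); -ef when the stem ends in a voiced consonant (*bujoz*, *ifaw*, *samiv*); -uj when the stem ends in a vowel (*pina*, *di*).
*zoviv* — final sound /v/ (a voiced consonant) → -ef → *zovivef*.
The final sound of *rasik* is /k/, which is a voiceless consonant, so the suffix is -ji, giving *rasikji*.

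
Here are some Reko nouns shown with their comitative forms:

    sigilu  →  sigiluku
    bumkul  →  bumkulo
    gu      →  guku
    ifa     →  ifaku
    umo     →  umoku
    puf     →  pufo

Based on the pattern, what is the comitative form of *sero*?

seroku

The alternation tracks the final sound of the stem — -o when the stem ends in a consonant (*bumkul*, *puf*); -ku when the stem ends in a vowel (*sigilu*, *gu*, *ifa*, *umo*).
*sero* — final sound /o/ (a vowel) → -ku → *seroku*.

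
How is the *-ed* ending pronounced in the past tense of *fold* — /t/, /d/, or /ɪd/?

The stem *fold* ends in /t/ or /d/.
The -ed suffix is realized as /ɪd/ after /t, d/; as /t/ after other voiceless consonants; and as /d/ after other voiced sounds.
So -ed on *fold* is pronounced /ɪd/.

/ɪd/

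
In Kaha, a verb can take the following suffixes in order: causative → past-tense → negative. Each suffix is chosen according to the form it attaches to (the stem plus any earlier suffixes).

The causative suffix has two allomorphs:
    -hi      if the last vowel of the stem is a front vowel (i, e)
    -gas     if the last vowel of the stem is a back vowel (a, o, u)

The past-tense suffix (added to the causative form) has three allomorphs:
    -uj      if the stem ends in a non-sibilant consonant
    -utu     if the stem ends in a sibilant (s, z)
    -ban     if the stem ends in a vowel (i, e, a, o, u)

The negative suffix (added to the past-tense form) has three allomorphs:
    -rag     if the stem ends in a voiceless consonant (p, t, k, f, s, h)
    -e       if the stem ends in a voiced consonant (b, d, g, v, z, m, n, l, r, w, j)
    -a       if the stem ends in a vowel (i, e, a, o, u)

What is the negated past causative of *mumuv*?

mumuvgasutua

*mumuv* — last vowel /u/ (a back vowel) → -gas → *mumuvgas*.
The final sound of the causative form *mumuvgas* is /s/, which is a sibilant, so the past-tense suffix is -utu, giving *mumuvgasutu*.
The final sound of the past-tense form *mumuvgasutu* is /u/, which is a vowel, so the negative suffix is -a, giving *mumuvgasutua*.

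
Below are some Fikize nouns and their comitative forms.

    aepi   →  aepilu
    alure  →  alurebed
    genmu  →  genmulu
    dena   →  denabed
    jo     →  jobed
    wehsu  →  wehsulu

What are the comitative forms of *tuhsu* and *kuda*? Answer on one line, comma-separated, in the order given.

The alternation tracks the last vowel of the stem — -lu when the last vowel of the stem is a high vowel (*aepi*, *genmu*, *wehsu*); -bed when the last vowel of the stem is a non-high vowel (*alure*, *dena*, *jo*).
*tuhsu* — last vowel /u/ (a high vowel) → -lu → *tuhsulu*.
Since the last vowel of *kuda* is /a/ (a non-high vowel), it takes -bed, giving *kudabed*.

tuhsulu, kudabed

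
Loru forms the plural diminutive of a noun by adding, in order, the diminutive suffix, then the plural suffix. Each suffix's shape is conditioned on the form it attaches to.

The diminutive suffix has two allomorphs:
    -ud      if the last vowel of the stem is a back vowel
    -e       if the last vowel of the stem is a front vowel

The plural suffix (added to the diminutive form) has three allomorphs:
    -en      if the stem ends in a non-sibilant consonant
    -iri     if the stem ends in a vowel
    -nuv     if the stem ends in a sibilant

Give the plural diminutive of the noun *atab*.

The last vowel of *atab* is /a/, which is a back vowel, so the diminutive suffix is -ud, giving *atabud*.
The diminutive form *atabud*: final sound = /d/, a non-sibilant consonant → -en → *atabuden*.

atabuden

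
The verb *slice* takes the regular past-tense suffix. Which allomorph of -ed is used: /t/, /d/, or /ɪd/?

The stem *slice* ends in a voiceless consonant other than /t/.
The -ed suffix is realized as /ɪd/ after /t, d/; as /t/ after other voiceless consonants; and as /d/ after other voiced sounds.
So -ed on *slice* is pronounced /t/.

/t/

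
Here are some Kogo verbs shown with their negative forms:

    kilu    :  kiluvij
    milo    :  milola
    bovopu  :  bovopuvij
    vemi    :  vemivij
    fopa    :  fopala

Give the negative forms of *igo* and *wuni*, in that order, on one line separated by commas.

igola, wunivij

The pattern is height harmony: -vij when the last vowel of the stem is a high vowel (*kilu*, *bovopu*, *vemi*); -la when the last vowel of the stem is a non-high vowel (*milo*, *fopa*).
The last vowel of *igo* is /o/, which is a non-high vowel, so the suffix is -la, giving *igola*.
*wuni*: last vowel = /i/, a high vowel → -vij → *wunivij*.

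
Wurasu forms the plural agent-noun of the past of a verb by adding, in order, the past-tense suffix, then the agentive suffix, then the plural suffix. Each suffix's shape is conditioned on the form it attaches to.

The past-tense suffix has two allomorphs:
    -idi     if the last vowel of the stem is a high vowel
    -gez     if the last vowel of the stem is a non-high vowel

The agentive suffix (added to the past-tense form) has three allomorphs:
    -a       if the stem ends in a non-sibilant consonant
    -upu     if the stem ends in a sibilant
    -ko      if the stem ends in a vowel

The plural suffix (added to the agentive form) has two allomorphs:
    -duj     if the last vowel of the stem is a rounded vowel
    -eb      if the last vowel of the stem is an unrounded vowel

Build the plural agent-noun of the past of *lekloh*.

Since the last vowel of *lekloh* is /o/ (a non-high vowel), it takes -gez, giving *leklohgez*.
The final sound of the past-tense form *leklohgez* is /z/, which is a sibilant, so the agentive suffix is -upu, giving *leklohgezupu*.
The agentive form *leklohgezupu* — last vowel /u/ (a rounded vowel) → -duj → *leklohgezupuduj*.

leklohgezupuduj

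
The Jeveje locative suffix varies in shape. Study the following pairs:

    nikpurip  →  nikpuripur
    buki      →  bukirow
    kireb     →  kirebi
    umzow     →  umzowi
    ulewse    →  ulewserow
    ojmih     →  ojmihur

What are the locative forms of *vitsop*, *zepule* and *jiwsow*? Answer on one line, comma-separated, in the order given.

The pattern is voicing of the final sound: -ur when the stem ends in a voiceless consonant (*nikpurip*, *ojmih*); -i when the stem ends in a voiced consonant (*kireb*, *umzow*); -row when the stem ends in a vowel (*buki*, *ulewse*).
*vitsop*: final sound = /p/, a voiceless consonant → -ur → *vitsopur*.
Since the final sound of *zepule* is /e/ (a vowel), it takes -row, giving *zepulerow*.
Since the final sound of *jiwsow* is /w/ (a voiced consonant), it takes -i, giving *jiwsowi*.

vitsopur, zepulerow, jiwsowi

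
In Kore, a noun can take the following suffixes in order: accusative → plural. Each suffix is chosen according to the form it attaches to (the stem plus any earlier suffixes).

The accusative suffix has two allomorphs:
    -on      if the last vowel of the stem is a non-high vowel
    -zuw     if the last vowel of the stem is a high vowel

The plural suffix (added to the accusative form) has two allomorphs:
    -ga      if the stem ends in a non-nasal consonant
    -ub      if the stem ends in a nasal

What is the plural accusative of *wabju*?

wabjuzuwga

*wabju*: last vowel = /u/, a high vowel → -zuw → *wabjuzuw*.
The accusative form *wabjuzuw* — final consonant /w/ (non-nasal) → -ga → *wabjuzuwga*.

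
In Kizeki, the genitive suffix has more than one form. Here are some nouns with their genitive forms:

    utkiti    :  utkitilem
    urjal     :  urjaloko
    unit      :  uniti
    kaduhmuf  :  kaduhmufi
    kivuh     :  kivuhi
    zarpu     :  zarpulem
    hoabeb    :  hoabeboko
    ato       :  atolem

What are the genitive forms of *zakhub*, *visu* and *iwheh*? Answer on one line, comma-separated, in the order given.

Looking at the final sound of each stem: -i when the stem ends in a voiceless consonant (*unit*, *kaduhmuf*, *kivuh*); -oko when the stem ends in a voiced consonant (*urjal*, *hoabeb*); -lem when the stem ends in a vowel (*utkiti*, *zarpu*, *ato*).
The final sound of *zakhub* is /b/, which is a voiced consonant, so the suffix is -oko, giving *zakhuboko*.
Since the final sound of *visu* is /u/ (a vowel), it takes -lem, giving *visulem*.
*iwheh* — final sound /h/ (a voiceless consonant) → -i → *iwhehi*.

zakhuboko, visulem, iwhehi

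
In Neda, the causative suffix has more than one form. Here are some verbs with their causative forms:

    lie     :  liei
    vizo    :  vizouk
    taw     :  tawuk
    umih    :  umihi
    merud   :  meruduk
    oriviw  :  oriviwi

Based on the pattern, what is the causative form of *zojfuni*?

The suffix is conditioned by the last vowel: -i when the last vowel of the stem is a front vowel (*lie*, *umih*, *oriviw*); -uk when the last vowel of the stem is a back vowel (*vizo*, *taw*, *merud*).
Since the last vowel of *zojfuni* is /i/ (a front vowel), it takes -i, giving *zojfunii*.

zojfunii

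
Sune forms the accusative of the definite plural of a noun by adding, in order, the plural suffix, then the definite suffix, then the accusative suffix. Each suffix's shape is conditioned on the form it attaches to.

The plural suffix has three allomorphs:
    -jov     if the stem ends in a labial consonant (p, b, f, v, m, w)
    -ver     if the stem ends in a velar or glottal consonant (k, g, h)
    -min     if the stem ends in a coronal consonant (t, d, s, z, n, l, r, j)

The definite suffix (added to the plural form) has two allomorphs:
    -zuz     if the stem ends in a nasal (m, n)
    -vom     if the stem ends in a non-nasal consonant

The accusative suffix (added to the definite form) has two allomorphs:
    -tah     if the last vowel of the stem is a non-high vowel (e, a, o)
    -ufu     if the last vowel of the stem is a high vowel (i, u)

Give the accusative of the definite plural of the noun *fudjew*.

*fudjew*: final consonant = /w/, labial → -jov → *fudjewjov*.
The plural form *fudjewjov*: final consonant = /v/, non-nasal → -vom → *fudjewjovvom*.
The last vowel of the definite form *fudjewjovvom* is /o/, which is a non-high vowel, so the accusative suffix is -tah, giving *fudjewjovvomtah*.

fudjewjovvomtah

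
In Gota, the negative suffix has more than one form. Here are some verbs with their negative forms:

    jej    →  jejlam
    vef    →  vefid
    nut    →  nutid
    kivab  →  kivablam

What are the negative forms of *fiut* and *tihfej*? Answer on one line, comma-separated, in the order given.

fiutid, tihfejlam

The alternation tracks the final consonant of the stem — -id when the stem ends in a voiceless consonant (*vef*, *nut*); -lam when the stem ends in a voiced consonant (*jej*, *kivab*).
*fiut*: final consonant = /t/, voiceless → -id → *fiutid*.
The final consonant of *tihfej* is /j/, which is voiced, so the suffix is -lam, giving *tihfejlam*.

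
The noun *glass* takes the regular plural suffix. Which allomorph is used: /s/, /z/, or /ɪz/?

/ɪz/

The stem *glass* ends in a sibilant (/s, z, ʃ, ʒ, tʃ, dʒ/).
The plural suffix surfaces as /ɪz/ after sibilants, /s/ after other voiceless consonants, and /z/ after other voiced sounds.
So the plural -s on *glass* is pronounced /ɪz/.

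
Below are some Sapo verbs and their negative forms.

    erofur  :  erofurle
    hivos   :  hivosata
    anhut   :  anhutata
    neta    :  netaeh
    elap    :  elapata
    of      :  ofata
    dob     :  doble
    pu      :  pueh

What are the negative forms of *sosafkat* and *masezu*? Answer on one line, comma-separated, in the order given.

The alternation tracks the final sound of the stem — -ata when the stem ends in a voiceless consonant (*hivos*, *anhut*, *elap*, *of*); -le when the stem ends in a voiced consonant (*erofur*, *dob*); -eh when the stem ends in a vowel (*neta*, *pu*).
Since the final sound of *sosafkat* is /t/ (a voiceless consonant), it takes -ata, giving *sosafkatata*.
*masezu*: final sound = /u/, a vowel → -eh → *masezueh*.

sosafkatata, masezueh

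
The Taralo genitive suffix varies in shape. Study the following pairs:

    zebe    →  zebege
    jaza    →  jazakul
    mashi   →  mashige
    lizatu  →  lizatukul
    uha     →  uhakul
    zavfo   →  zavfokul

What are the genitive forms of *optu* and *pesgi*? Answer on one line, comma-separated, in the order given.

The pattern is front/back vowel harmony: -ge when the last vowel of the stem is a front vowel (*zebe*, *mashi*); -kul when the last vowel of the stem is a back vowel (*jaza*, *lizatu*, *uha*, *zavfo*).
*optu*: last vowel = /u/, a back vowel → -kul → *optukul*.
The last vowel of *pesgi* is /i/, which is a front vowel, so the suffix is -ge, giving *pesgige*.

optukul, pesgige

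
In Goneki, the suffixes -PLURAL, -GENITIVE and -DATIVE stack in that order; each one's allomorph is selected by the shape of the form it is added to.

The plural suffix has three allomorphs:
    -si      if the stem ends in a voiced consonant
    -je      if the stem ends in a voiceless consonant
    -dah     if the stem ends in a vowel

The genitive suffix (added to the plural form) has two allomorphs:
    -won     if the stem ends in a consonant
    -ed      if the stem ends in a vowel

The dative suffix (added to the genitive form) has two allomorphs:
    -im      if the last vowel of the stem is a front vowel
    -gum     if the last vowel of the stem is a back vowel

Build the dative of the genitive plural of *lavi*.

lavidahwongum

*lavi* — final sound /i/ (a vowel) → -dah → *lavidah*.
The plural form *lavidah* — final sound /h/ (a consonant) → -won → *lavidahwon*.
The genitive form *lavidahwon* — last vowel /o/ (a back vowel) → -gum → *lavidahwongum*.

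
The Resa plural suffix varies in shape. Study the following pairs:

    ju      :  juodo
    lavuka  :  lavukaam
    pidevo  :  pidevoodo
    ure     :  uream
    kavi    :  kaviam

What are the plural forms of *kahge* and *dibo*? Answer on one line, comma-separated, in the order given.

The suffix is conditioned by the last vowel: -odo when the last vowel of the stem is a rounded vowel (*ju*, *pidevo*); -am when the last vowel of the stem is an unrounded vowel (*lavuka*, *ure*, *kavi*).
The last vowel of *kahge* is /e/, which is an unrounded vowel, so the suffix is -am, giving *kahgeam*.
Since the last vowel of *dibo* is /o/ (a rounded vowel), it takes -odo, giving *diboodo*.

kahgeam, diboodo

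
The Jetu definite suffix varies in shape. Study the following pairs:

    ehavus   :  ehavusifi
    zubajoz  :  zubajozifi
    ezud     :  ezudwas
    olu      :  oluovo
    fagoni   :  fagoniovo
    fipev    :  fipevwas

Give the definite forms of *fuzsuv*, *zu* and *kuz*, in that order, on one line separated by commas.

fuzsuvwas, zuovo, kuzifi

The pattern is sibilance of the final sound: -ifi when the stem ends in a sibilant (*ehavus*, *zubajoz*); -was when the stem ends in a non-sibilant consonant (*ezud*, *fipev*); -ovo when the stem ends in a vowel (*olu*, *fagoni*).
Since the final sound of *fuzsuv* is /v/ (a non-sibilant consonant), it takes -was, giving *fuzsuvwas*.
The final sound of *zu* is /u/, which is a vowel, so the suffix is -ovo, giving *zuovo*.
*kuz* — final sound /z/ (a sibilant) → -ifi → *kuzifi*.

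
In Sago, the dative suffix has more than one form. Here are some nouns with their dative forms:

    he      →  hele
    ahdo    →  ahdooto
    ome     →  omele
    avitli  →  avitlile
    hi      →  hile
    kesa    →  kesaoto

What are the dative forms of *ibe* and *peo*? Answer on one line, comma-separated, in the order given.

The suffix is conditioned by the last vowel: -le when the last vowel of the stem is a front vowel (*he*, *ome*, *avitli*, *hi*); -oto when the last vowel of the stem is a back vowel (*ahdo*, *kesa*).
Since the last vowel of *ibe* is /e/ (a front vowel), it takes -le, giving *ibele*.
Since the last vowel of *peo* is /o/ (a back vowel), it takes -oto, giving *peooto*.

ibele, peooto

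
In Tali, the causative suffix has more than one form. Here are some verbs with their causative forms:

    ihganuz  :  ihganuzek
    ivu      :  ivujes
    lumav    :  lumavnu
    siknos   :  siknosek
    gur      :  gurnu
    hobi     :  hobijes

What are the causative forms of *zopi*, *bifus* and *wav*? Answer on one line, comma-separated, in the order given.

The alternation tracks the final sound of the stem — -ek when the stem ends in a sibilant (*ihganuz*, *siknos*); -nu when the stem ends in a non-sibilant consonant (*lumav*, *gur*); -jes when the stem ends in a vowel (*ivu*, *hobi*).
*zopi* — final sound /i/ (a vowel) → -jes → *zopijes*.
*bifus* — final sound /s/ (a sibilant) → -ek → *bifusek*.
Since the final sound of *wav* is /v/ (a non-sibilant consonant), it takes -nu, giving *wavnu*.

zopijes, bifusek, wavnu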